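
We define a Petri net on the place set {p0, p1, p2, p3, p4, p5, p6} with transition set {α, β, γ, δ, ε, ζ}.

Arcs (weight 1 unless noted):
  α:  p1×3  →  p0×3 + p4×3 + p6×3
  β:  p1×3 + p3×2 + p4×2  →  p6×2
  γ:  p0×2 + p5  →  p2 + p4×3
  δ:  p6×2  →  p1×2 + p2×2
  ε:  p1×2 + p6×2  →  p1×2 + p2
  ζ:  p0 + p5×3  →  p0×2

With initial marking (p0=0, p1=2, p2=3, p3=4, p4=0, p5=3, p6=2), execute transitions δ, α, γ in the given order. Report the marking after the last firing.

step 1: fire δ:  (p0=0, p1=2, p2=3, p3=4, p4=0, p5=3, p6=2) → (p0=0, p1=4, p2=5, p3=4, p4=0, p5=3, p6=0)
step 2: fire α:  (p0=0, p1=4, p2=5, p3=4, p4=0, p5=3, p6=0) → (p0=3, p1=1, p2=5, p3=4, p4=3, p5=3, p6=3)
step 3: fire γ:  (p0=3, p1=1, p2=5, p3=4, p4=3, p5=3, p6=3) → (p0=1, p1=1, p2=6, p3=4, p4=6, p5=2, p6=3)

(p0=1, p1=1, p2=6, p3=4, p4=6, p5=2, p6=3)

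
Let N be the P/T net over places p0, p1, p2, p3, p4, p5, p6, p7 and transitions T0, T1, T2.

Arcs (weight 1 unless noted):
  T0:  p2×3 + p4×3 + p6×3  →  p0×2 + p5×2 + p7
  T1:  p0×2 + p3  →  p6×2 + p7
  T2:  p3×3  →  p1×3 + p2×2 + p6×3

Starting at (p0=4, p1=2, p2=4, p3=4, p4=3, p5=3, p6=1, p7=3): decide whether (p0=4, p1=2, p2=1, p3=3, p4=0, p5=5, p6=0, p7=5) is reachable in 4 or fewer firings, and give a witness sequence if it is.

step 1: fire T1:  (p0=4, p1=2, p2=4, p3=4, p4=3, p5=3, p6=1, p7=3) → (p0=2, p1=2, p2=4, p3=3, p4=3, p5=3, p6=3, p7=4)
step 2: fire T0:  (p0=2, p1=2, p2=4, p3=3, p4=3, p5=3, p6=3, p7=4) → (p0=4, p1=2, p2=1, p3=3, p4=0, p5=5, p6=0, p7=5)

YES — reachable via ⟨T1, T0⟩ (2 firings)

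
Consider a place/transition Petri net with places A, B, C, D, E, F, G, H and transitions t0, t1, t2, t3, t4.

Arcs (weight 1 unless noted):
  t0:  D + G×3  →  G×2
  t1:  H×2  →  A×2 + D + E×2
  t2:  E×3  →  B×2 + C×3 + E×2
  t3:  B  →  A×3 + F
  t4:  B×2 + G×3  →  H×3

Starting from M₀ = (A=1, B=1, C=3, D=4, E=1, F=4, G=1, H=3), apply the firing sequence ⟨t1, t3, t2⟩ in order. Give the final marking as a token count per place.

(A=6, B=2, C=6, D=5, E=2, F=5, G=1, H=1)

step 1: fire t1:  (A=1, B=1, C=3, D=4, E=1, F=4, G=1, H=3) → (A=3, B=1, C=3, D=5, E=3, F=4, G=1, H=1)
step 2: fire t3:  (A=3, B=1, C=3, D=5, E=3, F=4, G=1, H=1) → (A=6, B=0, C=3, D=5, E=3, F=5, G=1, H=1)
step 3: fire t2:  (A=6, B=0, C=3, D=5, E=3, F=5, G=1, H=1) → (A=6, B=2, C=6, D=5, E=2, F=5, G=1, H=1)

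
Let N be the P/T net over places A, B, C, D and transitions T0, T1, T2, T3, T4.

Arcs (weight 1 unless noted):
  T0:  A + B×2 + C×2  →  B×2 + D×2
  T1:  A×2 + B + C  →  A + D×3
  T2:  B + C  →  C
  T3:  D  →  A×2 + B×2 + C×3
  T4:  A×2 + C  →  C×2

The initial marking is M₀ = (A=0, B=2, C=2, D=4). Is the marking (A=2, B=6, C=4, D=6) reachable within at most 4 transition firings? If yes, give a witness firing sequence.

step 1: fire T3:  (A=0, B=2, C=2, D=4) → (A=2, B=4, C=5, D=3)
step 2: fire T0:  (A=2, B=4, C=5, D=3) → (A=1, B=4, C=3, D=5)
step 3: fire T0:  (A=1, B=4, C=3, D=5) → (A=0, B=4, C=1, D=7)
step 4: fire T3:  (A=0, B=4, C=1, D=7) → (A=2, B=6, C=4, D=6)

YES — reachable via ⟨T3, T0, T0, T3⟩ (4 firings)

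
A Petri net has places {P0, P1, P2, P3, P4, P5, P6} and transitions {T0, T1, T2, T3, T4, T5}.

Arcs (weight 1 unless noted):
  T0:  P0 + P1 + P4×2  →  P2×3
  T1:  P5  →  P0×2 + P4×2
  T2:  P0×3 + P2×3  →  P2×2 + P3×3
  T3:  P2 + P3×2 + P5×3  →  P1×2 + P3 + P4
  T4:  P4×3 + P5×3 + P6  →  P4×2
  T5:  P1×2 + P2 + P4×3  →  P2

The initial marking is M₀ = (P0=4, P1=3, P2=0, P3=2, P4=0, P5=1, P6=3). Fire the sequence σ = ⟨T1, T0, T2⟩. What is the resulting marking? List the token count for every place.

step 1: fire T1:  (P0=4, P1=3, P2=0, P3=2, P4=0, P5=1, P6=3) → (P0=6, P1=3, P2=0, P3=2, P4=2, P5=0, P6=3)
step 2: fire T0:  (P0=6, P1=3, P2=0, P3=2, P4=2, P5=0, P6=3) → (P0=5, P1=2, P2=3, P3=2, P4=0, P5=0, P6=3)
step 3: fire T2:  (P0=5, P1=2, P2=3, P3=2, P4=0, P5=0, P6=3) → (P0=2, P1=2, P2=2, P3=5, P4=0, P5=0, P6=3)

(P0=2, P1=2, P2=2, P3=5, P4=0, P5=0, P6=3)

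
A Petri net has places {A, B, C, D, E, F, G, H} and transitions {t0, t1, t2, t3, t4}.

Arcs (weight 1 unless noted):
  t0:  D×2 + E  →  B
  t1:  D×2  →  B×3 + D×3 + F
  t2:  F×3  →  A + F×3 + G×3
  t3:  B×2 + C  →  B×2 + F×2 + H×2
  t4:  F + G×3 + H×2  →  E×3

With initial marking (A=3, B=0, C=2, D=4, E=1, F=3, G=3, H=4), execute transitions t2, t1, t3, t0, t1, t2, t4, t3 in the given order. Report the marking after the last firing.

step 1: fire t2:  (A=3, B=0, C=2, D=4, E=1, F=3, G=3, H=4) → (A=4, B=0, C=2, D=4, E=1, F=3, G=6, H=4)
step 2: fire t1:  (A=4, B=0, C=2, D=4, E=1, F=3, G=6, H=4) → (A=4, B=3, C=2, D=5, E=1, F=4, G=6, H=4)
step 3: fire t3:  (A=4, B=3, C=2, D=5, E=1, F=4, G=6, H=4) → (A=4, B=3, C=1, D=5, E=1, F=6, G=6, H=6)
step 4: fire t0:  (A=4, B=3, C=1, D=5, E=1, F=6, G=6, H=6) → (A=4, B=4, C=1, D=3, E=0, F=6, G=6, H=6)
step 5: fire t1:  (A=4, B=4, C=1, D=3, E=0, F=6, G=6, H=6) → (A=4, B=7, C=1, D=4, E=0, F=7, G=6, H=6)
step 6: fire t2:  (A=4, B=7, C=1, D=4, E=0, F=7, G=6, H=6) → (A=5, B=7, C=1, D=4, E=0, F=7, G=9, H=6)
step 7: fire t4:  (A=5, B=7, C=1, D=4, E=0, F=7, G=9, H=6) → (A=5, B=7, C=1, D=4, E=3, F=6, G=6, H=4)
step 8: fire t3:  (A=5, B=7, C=1, D=4, E=3, F=6, G=6, H=4) → (A=5, B=7, C=0, D=4, E=3, F=8, G=6, H=6)

(A=5, B=7, C=0, D=4, E=3, F=8, G=6, H=6)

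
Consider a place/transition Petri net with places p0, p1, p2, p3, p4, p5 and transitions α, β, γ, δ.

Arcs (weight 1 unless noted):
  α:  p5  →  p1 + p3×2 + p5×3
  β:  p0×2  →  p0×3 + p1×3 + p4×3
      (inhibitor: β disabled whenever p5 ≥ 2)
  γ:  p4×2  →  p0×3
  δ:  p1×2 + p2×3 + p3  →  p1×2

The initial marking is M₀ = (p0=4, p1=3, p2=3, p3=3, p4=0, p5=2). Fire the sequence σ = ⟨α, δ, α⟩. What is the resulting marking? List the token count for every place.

(p0=4, p1=5, p2=0, p3=6, p4=0, p5=6)

step 1: fire α:  (p0=4, p1=3, p2=3, p3=3, p4=0, p5=2) → (p0=4, p1=4, p2=3, p3=5, p4=0, p5=4)
step 2: fire δ:  (p0=4, p1=4, p2=3, p3=5, p4=0, p5=4) → (p0=4, p1=4, p2=0, p3=4, p4=0, p5=4)
step 3: fire α:  (p0=4, p1=4, p2=0, p3=4, p4=0, p5=4) → (p0=4, p1=5, p2=0, p3=6, p4=0, p5=6)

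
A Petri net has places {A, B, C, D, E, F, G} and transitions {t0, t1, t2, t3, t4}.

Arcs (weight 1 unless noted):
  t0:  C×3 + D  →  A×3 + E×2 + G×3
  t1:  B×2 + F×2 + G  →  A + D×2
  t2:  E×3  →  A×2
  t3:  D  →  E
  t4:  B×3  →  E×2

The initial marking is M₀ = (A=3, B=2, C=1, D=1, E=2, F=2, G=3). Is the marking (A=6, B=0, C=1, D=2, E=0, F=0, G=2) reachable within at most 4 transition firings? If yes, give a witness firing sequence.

step 1: fire t1:  (A=3, B=2, C=1, D=1, E=2, F=2, G=3) → (A=4, B=0, C=1, D=3, E=2, F=0, G=2)
step 2: fire t3:  (A=4, B=0, C=1, D=3, E=2, F=0, G=2) → (A=4, B=0, C=1, D=2, E=3, F=0, G=2)
step 3: fire t2:  (A=4, B=0, C=1, D=2, E=3, F=0, G=2) → (A=6, B=0, C=1, D=2, E=0, F=0, G=2)

YES — reachable via ⟨t1, t3, t2⟩ (3 firings)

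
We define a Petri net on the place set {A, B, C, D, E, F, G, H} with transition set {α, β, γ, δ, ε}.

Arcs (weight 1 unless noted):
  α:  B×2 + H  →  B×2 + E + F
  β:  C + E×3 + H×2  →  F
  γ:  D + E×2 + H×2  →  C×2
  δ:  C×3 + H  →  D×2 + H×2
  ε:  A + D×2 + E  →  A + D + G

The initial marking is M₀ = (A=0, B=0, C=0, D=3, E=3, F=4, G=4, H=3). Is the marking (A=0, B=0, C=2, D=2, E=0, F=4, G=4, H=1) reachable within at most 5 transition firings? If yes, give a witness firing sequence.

NO — not reachable within 5 firings

depth 0: 1 marking
depth 1: 2 markings reached so far
depth 2: 2 markings reached so far
(frontier empty at depth 2; search complete)
target is not among the 2 markings reachable within 5 steps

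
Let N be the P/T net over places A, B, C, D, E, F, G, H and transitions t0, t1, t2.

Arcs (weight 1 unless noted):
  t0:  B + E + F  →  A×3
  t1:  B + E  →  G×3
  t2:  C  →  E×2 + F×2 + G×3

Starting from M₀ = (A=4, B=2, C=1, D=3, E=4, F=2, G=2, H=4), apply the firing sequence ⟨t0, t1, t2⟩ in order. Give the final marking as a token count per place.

(A=7, B=0, C=0, D=3, E=4, F=3, G=8, H=4)

step 1: fire t0:  (A=4, B=2, C=1, D=3, E=4, F=2, G=2, H=4) → (A=7, B=1, C=1, D=3, E=3, F=1, G=2, H=4)
step 2: fire t1:  (A=7, B=1, C=1, D=3, E=3, F=1, G=2, H=4) → (A=7, B=0, C=1, D=3, E=2, F=1, G=5, H=4)
step 3: fire t2:  (A=7, B=0, C=1, D=3, E=2, F=1, G=5, H=4) → (A=7, B=0, C=0, D=3, E=4, F=3, G=8, H=4)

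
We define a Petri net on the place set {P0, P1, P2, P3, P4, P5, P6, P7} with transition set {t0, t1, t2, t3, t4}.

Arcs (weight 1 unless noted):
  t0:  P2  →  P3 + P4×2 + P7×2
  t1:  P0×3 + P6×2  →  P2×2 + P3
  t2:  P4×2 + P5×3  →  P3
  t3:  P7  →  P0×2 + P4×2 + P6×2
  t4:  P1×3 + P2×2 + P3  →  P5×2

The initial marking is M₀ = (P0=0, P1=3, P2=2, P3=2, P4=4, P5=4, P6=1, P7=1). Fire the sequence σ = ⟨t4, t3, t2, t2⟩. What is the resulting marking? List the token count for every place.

step 1: fire t4:  (P0=0, P1=3, P2=2, P3=2, P4=4, P5=4, P6=1, P7=1) → (P0=0, P1=0, P2=0, P3=1, P4=4, P5=6, P6=1, P7=1)
step 2: fire t3:  (P0=0, P1=0, P2=0, P3=1, P4=4, P5=6, P6=1, P7=1) → (P0=2, P1=0, P2=0, P3=1, P4=6, P5=6, P6=3, P7=0)
step 3: fire t2:  (P0=2, P1=0, P2=0, P3=1, P4=6, P5=6, P6=3, P7=0) → (P0=2, P1=0, P2=0, P3=2, P4=4, P5=3, P6=3, P7=0)
step 4: fire t2:  (P0=2, P1=0, P2=0, P3=2, P4=4, P5=3, P6=3, P7=0) → (P0=2, P1=0, P2=0, P3=3, P4=2, P5=0, P6=3, P7=0)

(P0=2, P1=0, P2=0, P3=3, P4=2, P5=0, P6=3, P7=0)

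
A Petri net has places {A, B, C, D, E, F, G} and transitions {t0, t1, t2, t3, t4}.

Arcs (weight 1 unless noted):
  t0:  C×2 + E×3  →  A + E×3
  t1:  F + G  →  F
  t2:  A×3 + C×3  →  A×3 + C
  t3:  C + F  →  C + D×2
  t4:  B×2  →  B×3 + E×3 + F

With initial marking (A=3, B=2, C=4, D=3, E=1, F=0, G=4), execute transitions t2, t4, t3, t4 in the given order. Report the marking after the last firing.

(A=3, B=4, C=2, D=5, E=7, F=1, G=4)

step 1: fire t2:  (A=3, B=2, C=4, D=3, E=1, F=0, G=4) → (A=3, B=2, C=2, D=3, E=1, F=0, G=4)
step 2: fire t4:  (A=3, B=2, C=2, D=3, E=1, F=0, G=4) → (A=3, B=3, C=2, D=3, E=4, F=1, G=4)
step 3: fire t3:  (A=3, B=3, C=2, D=3, E=4, F=1, G=4) → (A=3, B=3, C=2, D=5, E=4, F=0, G=4)
step 4: fire t4:  (A=3, B=3, C=2, D=5, E=4, F=0, G=4) → (A=3, B=4, C=2, D=5, E=7, F=1, G=4)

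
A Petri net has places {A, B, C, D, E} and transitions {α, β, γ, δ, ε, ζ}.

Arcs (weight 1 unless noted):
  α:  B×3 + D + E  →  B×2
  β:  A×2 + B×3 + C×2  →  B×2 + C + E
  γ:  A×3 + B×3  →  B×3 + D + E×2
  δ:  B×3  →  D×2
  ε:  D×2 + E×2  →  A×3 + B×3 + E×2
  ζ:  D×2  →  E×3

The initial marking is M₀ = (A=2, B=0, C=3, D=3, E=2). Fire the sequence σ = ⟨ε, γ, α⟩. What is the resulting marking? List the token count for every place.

(A=2, B=2, C=3, D=1, E=3)

step 1: fire ε:  (A=2, B=0, C=3, D=3, E=2) → (A=5, B=3, C=3, D=1, E=2)
step 2: fire γ:  (A=5, B=3, C=3, D=1, E=2) → (A=2, B=3, C=3, D=2, E=4)
step 3: fire α:  (A=2, B=3, C=3, D=2, E=4) → (A=2, B=2, C=3, D=1, E=3)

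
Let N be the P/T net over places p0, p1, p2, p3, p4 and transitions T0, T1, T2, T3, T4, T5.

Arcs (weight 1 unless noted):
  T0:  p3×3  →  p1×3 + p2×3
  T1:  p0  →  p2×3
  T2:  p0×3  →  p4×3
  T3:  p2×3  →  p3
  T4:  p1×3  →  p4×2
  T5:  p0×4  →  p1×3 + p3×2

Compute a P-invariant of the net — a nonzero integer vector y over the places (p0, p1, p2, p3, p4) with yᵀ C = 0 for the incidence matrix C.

Incidence matrix C (rows=places, cols=transitions):
       T0   T1   T2   T3   T4   T5
   p0   0   -1   -3    0    0   -4
   p1   3    0    0    0   -3    3
   p2   3    3    0   -3    0    0
   p3  -3    0    0    1    0    2
   p4   0    0    3    0    2    0

Candidate y = [3, 2, 1, 3, 3]; check y·C column-wise:
  col T0: 3·0 + 2·3 + 1·3 + 3·-3 + 3·0 = 0
  col T1: 3·-1 + 2·0 + 1·3 + 3·0 + 3·0 = 0
  col T2: 3·-3 + 2·0 + 1·0 + 3·0 + 3·3 = 0
  col T3: 3·0 + 2·0 + 1·-3 + 3·1 + 3·0 = 0
  col T4: 3·0 + 2·-3 + 1·0 + 3·0 + 3·2 = 0
  col T5: 3·-4 + 2·3 + 1·0 + 3·2 + 3·0 = 0

y = (p0:3, p1:2, p2:1, p3:3, p4:3)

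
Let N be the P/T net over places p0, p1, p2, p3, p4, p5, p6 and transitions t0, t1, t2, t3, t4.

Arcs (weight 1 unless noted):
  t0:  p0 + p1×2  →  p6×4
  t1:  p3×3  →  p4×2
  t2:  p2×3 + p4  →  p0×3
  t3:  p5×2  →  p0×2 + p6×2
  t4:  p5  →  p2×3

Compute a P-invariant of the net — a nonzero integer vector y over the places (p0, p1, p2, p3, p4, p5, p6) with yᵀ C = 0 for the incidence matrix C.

y = (p0:6, p1:-3, p2:2, p3:8, p4:12, p5:6, p6:0)

Incidence matrix C (rows=places, cols=transitions):
       t0   t1   t2   t3   t4
   p0  -1    0    3    2    0
   p1  -2    0    0    0    0
   p2   0    0   -3    0    3
   p3   0   -3    0    0    0
   p4   0    2   -1    0    0
   p5   0    0    0   -2   -1
   p6   4    0    0    2    0

Candidate y = [6, -3, 2, 8, 12, 6, 0]; check y·C column-wise:
  col t0: 6·-1 + -3·-2 + 2·0 + 8·0 + 12·0 + 6·0 + 0·4 = 0
  col t1: 6·0 + -3·0 + 2·0 + 8·-3 + 12·2 + 6·0 = 0
  col t2: 6·3 + -3·0 + 2·-3 + 8·0 + 12·-1 + 6·0 = 0
  col t3: 6·2 + -3·0 + 2·0 + 8·0 + 12·0 + 6·-2 + 0·2 = 0
  col t4: 6·0 + -3·0 + 2·3 + 8·0 + 12·0 + 6·-1 = 0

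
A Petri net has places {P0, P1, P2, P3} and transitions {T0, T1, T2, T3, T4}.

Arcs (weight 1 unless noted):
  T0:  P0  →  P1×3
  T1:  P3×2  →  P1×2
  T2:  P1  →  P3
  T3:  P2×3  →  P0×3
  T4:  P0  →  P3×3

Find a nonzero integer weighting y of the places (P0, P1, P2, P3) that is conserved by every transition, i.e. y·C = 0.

y = (P0:3, P1:1, P2:3, P3:1)

Incidence matrix C (rows=places, cols=transitions):
       T0   T1   T2   T3   T4
   P0  -1    0    0    3   -1
   P1   3    2   -1    0    0
   P2   0    0    0   -3    0
   P3   0   -2    1    0    3

Candidate y = [3, 1, 3, 1]; check y·C column-wise:
  col T0: 3·-1 + 1·3 + 3·0 + 1·0 = 0
  col T1: 3·0 + 1·2 + 3·0 + 1·-2 = 0
  col T2: 3·0 + 1·-1 + 3·0 + 1·1 = 0
  col T3: 3·3 + 1·0 + 3·-3 + 1·0 = 0
  col T4: 3·-1 + 1·0 + 3·0 + 1·3 = 0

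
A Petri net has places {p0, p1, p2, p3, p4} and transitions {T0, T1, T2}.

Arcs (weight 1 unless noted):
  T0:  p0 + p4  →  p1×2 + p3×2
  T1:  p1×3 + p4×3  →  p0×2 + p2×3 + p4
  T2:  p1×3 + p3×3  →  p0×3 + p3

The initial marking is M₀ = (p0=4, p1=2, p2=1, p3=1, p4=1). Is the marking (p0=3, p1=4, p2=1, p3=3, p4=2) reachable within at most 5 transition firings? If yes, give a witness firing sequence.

depth 0: 1 marking
depth 1: 2 markings reached so far
depth 2: 3 markings reached so far
depth 3: 3 markings reached so far
(frontier empty at depth 3; search complete)
target is not among the 3 markings reachable within 5 steps

NO — not reachable within 5 firings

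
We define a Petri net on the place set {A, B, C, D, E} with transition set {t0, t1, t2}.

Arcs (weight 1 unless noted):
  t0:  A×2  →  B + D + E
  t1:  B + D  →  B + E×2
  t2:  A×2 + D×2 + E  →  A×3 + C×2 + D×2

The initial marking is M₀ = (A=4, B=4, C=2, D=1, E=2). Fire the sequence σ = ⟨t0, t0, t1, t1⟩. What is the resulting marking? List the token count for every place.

step 1: fire t0:  (A=4, B=4, C=2, D=1, E=2) → (A=2, B=5, C=2, D=2, E=3)
step 2: fire t0:  (A=2, B=5, C=2, D=2, E=3) → (A=0, B=6, C=2, D=3, E=4)
step 3: fire t1:  (A=0, B=6, C=2, D=3, E=4) → (A=0, B=6, C=2, D=2, E=6)
step 4: fire t1:  (A=0, B=6, C=2, D=2, E=6) → (A=0, B=6, C=2, D=1, E=8)

(A=0, B=6, C=2, D=1, E=8)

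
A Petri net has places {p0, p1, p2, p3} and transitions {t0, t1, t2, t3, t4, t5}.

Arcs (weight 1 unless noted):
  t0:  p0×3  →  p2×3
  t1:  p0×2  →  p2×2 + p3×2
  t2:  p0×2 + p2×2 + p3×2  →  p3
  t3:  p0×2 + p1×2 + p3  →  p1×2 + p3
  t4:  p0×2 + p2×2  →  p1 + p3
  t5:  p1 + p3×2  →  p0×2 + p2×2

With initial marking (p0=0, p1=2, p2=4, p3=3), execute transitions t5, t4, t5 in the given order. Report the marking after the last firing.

(p0=2, p1=1, p2=6, p3=0)

step 1: fire t5:  (p0=0, p1=2, p2=4, p3=3) → (p0=2, p1=1, p2=6, p3=1)
step 2: fire t4:  (p0=2, p1=1, p2=6, p3=1) → (p0=0, p1=2, p2=4, p3=2)
step 3: fire t5:  (p0=0, p1=2, p2=4, p3=2) → (p0=2, p1=1, p2=6, p3=0)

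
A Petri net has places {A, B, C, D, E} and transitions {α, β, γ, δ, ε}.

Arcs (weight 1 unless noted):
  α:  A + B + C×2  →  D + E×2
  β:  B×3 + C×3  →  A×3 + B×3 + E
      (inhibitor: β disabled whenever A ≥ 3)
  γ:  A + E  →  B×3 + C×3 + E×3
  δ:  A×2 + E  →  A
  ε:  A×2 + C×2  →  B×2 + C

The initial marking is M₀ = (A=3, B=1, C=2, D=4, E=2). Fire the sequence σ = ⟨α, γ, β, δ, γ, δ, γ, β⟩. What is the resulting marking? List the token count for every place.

step 1: fire α:  (A=3, B=1, C=2, D=4, E=2) → (A=2, B=0, C=0, D=5, E=4)
step 2: fire γ:  (A=2, B=0, C=0, D=5, E=4) → (A=1, B=3, C=3, D=5, E=6)
step 3: fire β:  (A=1, B=3, C=3, D=5, E=6) → (A=4, B=3, C=0, D=5, E=7)
step 4: fire δ:  (A=4, B=3, C=0, D=5, E=7) → (A=3, B=3, C=0, D=5, E=6)
step 5: fire γ:  (A=3, B=3, C=0, D=5, E=6) → (A=2, B=6, C=3, D=5, E=8)
step 6: fire δ:  (A=2, B=6, C=3, D=5, E=8) → (A=1, B=6, C=3, D=5, E=7)
step 7: fire γ:  (A=1, B=6, C=3, D=5, E=7) → (A=0, B=9, C=6, D=5, E=9)
step 8: fire β:  (A=0, B=9, C=6, D=5, E=9) → (A=3, B=9, C=3, D=5, E=10)

(A=3, B=9, C=3, D=5, E=10)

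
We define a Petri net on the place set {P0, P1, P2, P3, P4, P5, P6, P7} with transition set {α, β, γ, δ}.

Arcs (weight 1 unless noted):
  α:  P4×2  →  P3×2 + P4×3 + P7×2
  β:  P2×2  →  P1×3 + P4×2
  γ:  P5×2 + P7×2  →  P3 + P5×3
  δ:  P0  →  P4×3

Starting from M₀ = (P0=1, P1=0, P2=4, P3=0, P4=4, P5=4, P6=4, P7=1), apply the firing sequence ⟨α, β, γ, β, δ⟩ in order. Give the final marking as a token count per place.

(P0=0, P1=6, P2=0, P3=3, P4=12, P5=5, P6=4, P7=1)

step 1: fire α:  (P0=1, P1=0, P2=4, P3=0, P4=4, P5=4, P6=4, P7=1) → (P0=1, P1=0, P2=4, P3=2, P4=5, P5=4, P6=4, P7=3)
step 2: fire β:  (P0=1, P1=0, P2=4, P3=2, P4=5, P5=4, P6=4, P7=3) → (P0=1, P1=3, P2=2, P3=2, P4=7, P5=4, P6=4, P7=3)
step 3: fire γ:  (P0=1, P1=3, P2=2, P3=2, P4=7, P5=4, P6=4, P7=3) → (P0=1, P1=3, P2=2, P3=3, P4=7, P5=5, P6=4, P7=1)
step 4: fire β:  (P0=1, P1=3, P2=2, P3=3, P4=7, P5=5, P6=4, P7=1) → (P0=1, P1=6, P2=0, P3=3, P4=9, P5=5, P6=4, P7=1)
step 5: fire δ:  (P0=1, P1=6, P2=0, P3=3, P4=9, P5=5, P6=4, P7=1) → (P0=0, P1=6, P2=0, P3=3, P4=12, P5=5, P6=4, P7=1)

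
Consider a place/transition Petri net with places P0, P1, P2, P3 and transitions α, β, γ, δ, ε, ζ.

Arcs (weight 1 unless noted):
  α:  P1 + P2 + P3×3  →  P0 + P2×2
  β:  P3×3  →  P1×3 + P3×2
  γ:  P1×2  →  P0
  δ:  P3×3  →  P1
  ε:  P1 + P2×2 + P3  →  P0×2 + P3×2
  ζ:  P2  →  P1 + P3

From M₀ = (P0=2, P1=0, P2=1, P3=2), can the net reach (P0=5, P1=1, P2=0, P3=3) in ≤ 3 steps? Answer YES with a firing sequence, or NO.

depth 0: 1 marking
depth 1: 2 markings reached so far
depth 2: 4 markings reached so far
depth 3: 6 markings reached so far
target is not among the 6 markings reachable within 3 steps

NO — not reachable within 3 firings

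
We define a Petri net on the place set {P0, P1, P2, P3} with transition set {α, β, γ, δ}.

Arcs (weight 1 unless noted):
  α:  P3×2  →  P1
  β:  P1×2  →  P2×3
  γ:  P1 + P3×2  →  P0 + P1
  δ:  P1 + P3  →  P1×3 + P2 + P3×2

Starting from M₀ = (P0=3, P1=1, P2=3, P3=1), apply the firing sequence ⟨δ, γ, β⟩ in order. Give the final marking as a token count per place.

(P0=4, P1=1, P2=7, P3=0)

step 1: fire δ:  (P0=3, P1=1, P2=3, P3=1) → (P0=3, P1=3, P2=4, P3=2)
step 2: fire γ:  (P0=3, P1=3, P2=4, P3=2) → (P0=4, P1=3, P2=4, P3=0)
step 3: fire β:  (P0=4, P1=3, P2=4, P3=0) → (P0=4, P1=1, P2=7, P3=0)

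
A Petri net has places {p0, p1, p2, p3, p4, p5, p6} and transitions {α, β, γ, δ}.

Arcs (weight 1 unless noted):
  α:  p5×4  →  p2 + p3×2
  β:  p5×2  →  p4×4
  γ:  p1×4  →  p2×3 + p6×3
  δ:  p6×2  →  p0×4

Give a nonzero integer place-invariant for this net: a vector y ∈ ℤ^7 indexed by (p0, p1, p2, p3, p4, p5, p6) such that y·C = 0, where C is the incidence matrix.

Incidence matrix C (rows=places, cols=transitions):
        α    β    γ    δ
   p0   0    0    0    4
   p1   0    0   -4    0
   p2   1    0    3    0
   p3   2    0    0    0
   p4   0    4    0    0
   p5  -4   -2    0    0
   p6   0    0    3   -2

Candidate y = [0, 3, 4, -2, 0, 0, 0]; check y·C column-wise:
  col α: 3·0 + 4·1 + -2·2 + 0·-4 = 0
  col β: 3·0 + 4·0 + -2·0 + 0·4 + 0·-2 = 0
  col γ: 3·-4 + 4·3 + -2·0 + 0·3 = 0
  col δ: 0·4 + 3·0 + 4·0 + -2·0 + 0·-2 = 0

y = (p0:0, p1:3, p2:4, p3:-2, p4:0, p5:0, p6:0)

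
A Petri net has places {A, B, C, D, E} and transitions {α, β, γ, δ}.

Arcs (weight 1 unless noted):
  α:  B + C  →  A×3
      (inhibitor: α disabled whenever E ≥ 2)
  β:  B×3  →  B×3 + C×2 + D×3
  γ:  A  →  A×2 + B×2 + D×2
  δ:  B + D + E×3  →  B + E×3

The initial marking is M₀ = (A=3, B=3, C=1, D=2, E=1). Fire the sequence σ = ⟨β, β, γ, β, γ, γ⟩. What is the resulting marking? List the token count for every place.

step 1: fire β:  (A=3, B=3, C=1, D=2, E=1) → (A=3, B=3, C=3, D=5, E=1)
step 2: fire β:  (A=3, B=3, C=3, D=5, E=1) → (A=3, B=3, C=5, D=8, E=1)
step 3: fire γ:  (A=3, B=3, C=5, D=8, E=1) → (A=4, B=5, C=5, D=10, E=1)
step 4: fire β:  (A=4, B=5, C=5, D=10, E=1) → (A=4, B=5, C=7, D=13, E=1)
step 5: fire γ:  (A=4, B=5, C=7, D=13, E=1) → (A=5, B=7, C=7, D=15, E=1)
step 6: fire γ:  (A=5, B=7, C=7, D=15, E=1) → (A=6, B=9, C=7, D=17, E=1)

(A=6, B=9, C=7, D=17, E=1)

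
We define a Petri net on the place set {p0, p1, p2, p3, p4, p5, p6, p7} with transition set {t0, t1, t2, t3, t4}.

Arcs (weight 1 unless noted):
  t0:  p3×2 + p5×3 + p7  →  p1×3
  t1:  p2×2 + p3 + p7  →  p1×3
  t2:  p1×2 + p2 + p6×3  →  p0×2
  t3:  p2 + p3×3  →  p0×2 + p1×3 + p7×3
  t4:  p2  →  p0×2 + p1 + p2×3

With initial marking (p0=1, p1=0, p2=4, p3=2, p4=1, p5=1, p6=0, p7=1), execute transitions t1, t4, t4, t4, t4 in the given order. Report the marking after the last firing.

(p0=9, p1=7, p2=10, p3=1, p4=1, p5=1, p6=0, p7=0)

step 1: fire t1:  (p0=1, p1=0, p2=4, p3=2, p4=1, p5=1, p6=0, p7=1) → (p0=1, p1=3, p2=2, p3=1, p4=1, p5=1, p6=0, p7=0)
step 2: fire t4:  (p0=1, p1=3, p2=2, p3=1, p4=1, p5=1, p6=0, p7=0) → (p0=3, p1=4, p2=4, p3=1, p4=1, p5=1, p6=0, p7=0)
step 3: fire t4:  (p0=3, p1=4, p2=4, p3=1, p4=1, p5=1, p6=0, p7=0) → (p0=5, p1=5, p2=6, p3=1, p4=1, p5=1, p6=0, p7=0)
step 4: fire t4:  (p0=5, p1=5, p2=6, p3=1, p4=1, p5=1, p6=0, p7=0) → (p0=7, p1=6, p2=8, p3=1, p4=1, p5=1, p6=0, p7=0)
step 5: fire t4:  (p0=7, p1=6, p2=8, p3=1, p4=1, p5=1, p6=0, p7=0) → (p0=9, p1=7, p2=10, p3=1, p4=1, p5=1, p6=0, p7=0)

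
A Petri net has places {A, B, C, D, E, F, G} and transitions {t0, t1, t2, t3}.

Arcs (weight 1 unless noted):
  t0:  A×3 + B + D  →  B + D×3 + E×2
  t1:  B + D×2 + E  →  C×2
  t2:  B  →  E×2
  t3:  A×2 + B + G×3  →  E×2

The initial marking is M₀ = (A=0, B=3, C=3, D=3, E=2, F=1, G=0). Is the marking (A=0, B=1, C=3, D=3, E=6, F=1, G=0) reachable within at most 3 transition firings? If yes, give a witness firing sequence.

step 1: fire t2:  (A=0, B=3, C=3, D=3, E=2, F=1, G=0) → (A=0, B=2, C=3, D=3, E=4, F=1, G=0)
step 2: fire t2:  (A=0, B=2, C=3, D=3, E=4, F=1, G=0) → (A=0, B=1, C=3, D=3, E=6, F=1, G=0)

YES — reachable via ⟨t2, t2⟩ (2 firings)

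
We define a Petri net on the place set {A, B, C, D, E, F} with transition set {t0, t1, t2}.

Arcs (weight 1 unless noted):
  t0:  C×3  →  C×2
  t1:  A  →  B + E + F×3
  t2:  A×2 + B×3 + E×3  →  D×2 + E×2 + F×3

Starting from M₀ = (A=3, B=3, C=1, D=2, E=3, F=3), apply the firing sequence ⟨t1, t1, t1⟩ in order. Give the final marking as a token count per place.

step 1: fire t1:  (A=3, B=3, C=1, D=2, E=3, F=3) → (A=2, B=4, C=1, D=2, E=4, F=6)
step 2: fire t1:  (A=2, B=4, C=1, D=2, E=4, F=6) → (A=1, B=5, C=1, D=2, E=5, F=9)
step 3: fire t1:  (A=1, B=5, C=1, D=2, E=5, F=9) → (A=0, B=6, C=1, D=2, E=6, F=12)

(A=0, B=6, C=1, D=2, E=6, F=12)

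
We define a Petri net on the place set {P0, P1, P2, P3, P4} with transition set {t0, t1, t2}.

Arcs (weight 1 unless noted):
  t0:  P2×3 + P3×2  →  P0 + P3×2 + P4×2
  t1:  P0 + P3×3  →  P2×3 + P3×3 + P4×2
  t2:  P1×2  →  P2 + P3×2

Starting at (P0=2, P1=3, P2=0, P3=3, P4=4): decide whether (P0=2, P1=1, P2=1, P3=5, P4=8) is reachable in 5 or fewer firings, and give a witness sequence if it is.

YES — reachable via ⟨t1, t0, t2⟩ (3 firings)

step 1: fire t1:  (P0=2, P1=3, P2=0, P3=3, P4=4) → (P0=1, P1=3, P2=3, P3=3, P4=6)
step 2: fire t0:  (P0=1, P1=3, P2=3, P3=3, P4=6) → (P0=2, P1=3, P2=0, P3=3, P4=8)
step 3: fire t2:  (P0=2, P1=3, P2=0, P3=3, P4=8) → (P0=2, P1=1, P2=1, P3=5, P4=8)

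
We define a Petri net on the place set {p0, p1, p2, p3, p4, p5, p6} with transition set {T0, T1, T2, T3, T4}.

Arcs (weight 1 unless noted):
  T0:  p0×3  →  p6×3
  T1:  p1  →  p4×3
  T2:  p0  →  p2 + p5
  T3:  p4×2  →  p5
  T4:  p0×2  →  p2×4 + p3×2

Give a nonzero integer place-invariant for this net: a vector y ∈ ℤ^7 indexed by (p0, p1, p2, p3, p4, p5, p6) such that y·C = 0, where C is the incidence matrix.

Incidence matrix C (rows=places, cols=transitions):
       T0   T1   T2   T3   T4
   p0  -3    0   -1    0   -2
   p1   0   -1    0    0    0
   p2   0    0    1    0    4
   p3   0    0    0    0    2
   p4   0    3    0   -2    0
   p5   0    0    1    1    0
   p6   3    0    0    0    0

Candidate y = [0, 3, -2, 4, 1, 2, 0]; check y·C column-wise:
  col T0: 0·-3 + 3·0 + -2·0 + 4·0 + 1·0 + 2·0 + 0·3 = 0
  col T1: 3·-1 + -2·0 + 4·0 + 1·3 + 2·0 = 0
  col T2: 0·-1 + 3·0 + -2·1 + 4·0 + 1·0 + 2·1 = 0
  col T3: 3·0 + -2·0 + 4·0 + 1·-2 + 2·1 = 0
  col T4: 0·-2 + 3·0 + -2·4 + 4·2 + 1·0 + 2·0 = 0

y = (p0:0, p1:3, p2:-2, p3:4, p4:1, p5:2, p6:0)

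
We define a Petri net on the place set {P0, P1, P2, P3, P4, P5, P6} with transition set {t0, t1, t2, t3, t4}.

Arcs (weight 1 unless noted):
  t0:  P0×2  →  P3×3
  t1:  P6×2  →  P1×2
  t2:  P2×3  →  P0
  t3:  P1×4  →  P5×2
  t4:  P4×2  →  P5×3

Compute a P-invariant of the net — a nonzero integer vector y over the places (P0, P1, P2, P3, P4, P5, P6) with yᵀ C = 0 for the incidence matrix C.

y = (P0:3, P1:0, P2:1, P3:2, P4:0, P5:0, P6:0)

Incidence matrix C (rows=places, cols=transitions):
       t0   t1   t2   t3   t4
   P0  -2    0    1    0    0
   P1   0    2    0   -4    0
   P2   0    0   -3    0    0
   P3   3    0    0    0    0
   P4   0    0    0    0   -2
   P5   0    0    0    2    3
   P6   0   -2    0    0    0

Candidate y = [3, 0, 1, 2, 0, 0, 0]; check y·C column-wise:
  col t0: 3·-2 + 1·0 + 2·3 = 0
  col t1: 3·0 + 0·2 + 1·0 + 2·0 + 0·-2 = 0
  col t2: 3·1 + 1·-3 + 2·0 = 0
  col t3: 3·0 + 0·-4 + 1·0 + 2·0 + 0·2 = 0
  col t4: 3·0 + 1·0 + 2·0 + 0·-2 + 0·3 = 0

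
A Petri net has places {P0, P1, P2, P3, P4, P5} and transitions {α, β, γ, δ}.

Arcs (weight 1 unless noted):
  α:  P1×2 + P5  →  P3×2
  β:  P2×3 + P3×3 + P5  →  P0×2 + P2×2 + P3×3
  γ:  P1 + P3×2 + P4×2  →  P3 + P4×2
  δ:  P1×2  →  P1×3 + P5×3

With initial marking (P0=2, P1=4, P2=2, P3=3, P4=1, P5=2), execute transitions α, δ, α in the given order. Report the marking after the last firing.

(P0=2, P1=1, P2=2, P3=7, P4=1, P5=3)

step 1: fire α:  (P0=2, P1=4, P2=2, P3=3, P4=1, P5=2) → (P0=2, P1=2, P2=2, P3=5, P4=1, P5=1)
step 2: fire δ:  (P0=2, P1=2, P2=2, P3=5, P4=1, P5=1) → (P0=2, P1=3, P2=2, P3=5, P4=1, P5=4)
step 3: fire α:  (P0=2, P1=3, P2=2, P3=5, P4=1, P5=4) → (P0=2, P1=1, P2=2, P3=7, P4=1, P5=3)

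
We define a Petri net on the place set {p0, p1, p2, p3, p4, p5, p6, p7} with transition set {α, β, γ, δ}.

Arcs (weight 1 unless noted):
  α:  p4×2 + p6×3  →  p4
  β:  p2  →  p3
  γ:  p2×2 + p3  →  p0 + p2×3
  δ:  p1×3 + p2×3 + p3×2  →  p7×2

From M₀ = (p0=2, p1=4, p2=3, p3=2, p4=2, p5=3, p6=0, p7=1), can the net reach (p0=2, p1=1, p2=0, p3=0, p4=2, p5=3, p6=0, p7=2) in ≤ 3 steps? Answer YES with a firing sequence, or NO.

NO — not reachable within 3 firings

depth 0: 1 marking
depth 1: 4 markings reached so far
depth 2: 7 markings reached so far
depth 3: 11 markings reached so far
target is not among the 11 markings reachable within 3 steps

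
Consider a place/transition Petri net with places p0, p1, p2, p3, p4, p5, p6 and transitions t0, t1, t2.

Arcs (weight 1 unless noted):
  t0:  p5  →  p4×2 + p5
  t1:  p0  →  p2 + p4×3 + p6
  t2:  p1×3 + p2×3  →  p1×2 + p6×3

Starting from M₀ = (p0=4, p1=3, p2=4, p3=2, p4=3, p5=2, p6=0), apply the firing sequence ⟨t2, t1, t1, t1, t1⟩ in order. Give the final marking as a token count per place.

step 1: fire t2:  (p0=4, p1=3, p2=4, p3=2, p4=3, p5=2, p6=0) → (p0=4, p1=2, p2=1, p3=2, p4=3, p5=2, p6=3)
step 2: fire t1:  (p0=4, p1=2, p2=1, p3=2, p4=3, p5=2, p6=3) → (p0=3, p1=2, p2=2, p3=2, p4=6, p5=2, p6=4)
step 3: fire t1:  (p0=3, p1=2, p2=2, p3=2, p4=6, p5=2, p6=4) → (p0=2, p1=2, p2=3, p3=2, p4=9, p5=2, p6=5)
step 4: fire t1:  (p0=2, p1=2, p2=3, p3=2, p4=9, p5=2, p6=5) → (p0=1, p1=2, p2=4, p3=2, p4=12, p5=2, p6=6)
step 5: fire t1:  (p0=1, p1=2, p2=4, p3=2, p4=12, p5=2, p6=6) → (p0=0, p1=2, p2=5, p3=2, p4=15, p5=2, p6=7)

(p0=0, p1=2, p2=5, p3=2, p4=15, p5=2, p6=7)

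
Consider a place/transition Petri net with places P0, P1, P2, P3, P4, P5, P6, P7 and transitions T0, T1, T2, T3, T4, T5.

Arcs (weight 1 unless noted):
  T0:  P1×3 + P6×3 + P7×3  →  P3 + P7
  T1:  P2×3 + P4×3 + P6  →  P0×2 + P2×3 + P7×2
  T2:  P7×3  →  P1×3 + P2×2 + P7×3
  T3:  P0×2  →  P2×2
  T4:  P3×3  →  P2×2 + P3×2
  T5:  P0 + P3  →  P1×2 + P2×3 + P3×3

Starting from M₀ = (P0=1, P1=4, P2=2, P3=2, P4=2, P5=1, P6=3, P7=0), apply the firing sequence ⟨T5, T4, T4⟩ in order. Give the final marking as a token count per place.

(P0=0, P1=6, P2=9, P3=2, P4=2, P5=1, P6=3, P7=0)

step 1: fire T5:  (P0=1, P1=4, P2=2, P3=2, P4=2, P5=1, P6=3, P7=0) → (P0=0, P1=6, P2=5, P3=4, P4=2, P5=1, P6=3, P7=0)
step 2: fire T4:  (P0=0, P1=6, P2=5, P3=4, P4=2, P5=1, P6=3, P7=0) → (P0=0, P1=6, P2=7, P3=3, P4=2, P5=1, P6=3, P7=0)
step 3: fire T4:  (P0=0, P1=6, P2=7, P3=3, P4=2, P5=1, P6=3, P7=0) → (P0=0, P1=6, P2=9, P3=2, P4=2, P5=1, P6=3, P7=0)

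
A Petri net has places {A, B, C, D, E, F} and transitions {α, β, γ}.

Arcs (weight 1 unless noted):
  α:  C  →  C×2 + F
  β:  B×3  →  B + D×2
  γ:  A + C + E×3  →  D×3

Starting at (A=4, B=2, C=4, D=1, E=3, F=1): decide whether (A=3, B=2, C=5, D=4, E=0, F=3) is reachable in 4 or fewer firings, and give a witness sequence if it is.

step 1: fire α:  (A=4, B=2, C=4, D=1, E=3, F=1) → (A=4, B=2, C=5, D=1, E=3, F=2)
step 2: fire α:  (A=4, B=2, C=5, D=1, E=3, F=2) → (A=4, B=2, C=6, D=1, E=3, F=3)
step 3: fire γ:  (A=4, B=2, C=6, D=1, E=3, F=3) → (A=3, B=2, C=5, D=4, E=0, F=3)

YES — reachable via ⟨α, α, γ⟩ (3 firings)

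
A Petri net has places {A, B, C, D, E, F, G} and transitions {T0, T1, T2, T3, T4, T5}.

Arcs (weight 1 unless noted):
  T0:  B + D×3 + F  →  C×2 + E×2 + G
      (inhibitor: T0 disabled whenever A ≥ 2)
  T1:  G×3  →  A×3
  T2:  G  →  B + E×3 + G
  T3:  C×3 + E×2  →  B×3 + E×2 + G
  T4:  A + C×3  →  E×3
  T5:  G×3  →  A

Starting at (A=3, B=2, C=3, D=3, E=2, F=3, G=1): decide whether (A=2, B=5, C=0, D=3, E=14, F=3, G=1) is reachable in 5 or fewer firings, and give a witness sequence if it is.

step 1: fire T2:  (A=3, B=2, C=3, D=3, E=2, F=3, G=1) → (A=3, B=3, C=3, D=3, E=5, F=3, G=1)
step 2: fire T2:  (A=3, B=3, C=3, D=3, E=5, F=3, G=1) → (A=3, B=4, C=3, D=3, E=8, F=3, G=1)
step 3: fire T2:  (A=3, B=4, C=3, D=3, E=8, F=3, G=1) → (A=3, B=5, C=3, D=3, E=11, F=3, G=1)
step 4: fire T4:  (A=3, B=5, C=3, D=3, E=11, F=3, G=1) → (A=2, B=5, C=0, D=3, E=14, F=3, G=1)

YES — reachable via ⟨T2, T2, T2, T4⟩ (4 firings)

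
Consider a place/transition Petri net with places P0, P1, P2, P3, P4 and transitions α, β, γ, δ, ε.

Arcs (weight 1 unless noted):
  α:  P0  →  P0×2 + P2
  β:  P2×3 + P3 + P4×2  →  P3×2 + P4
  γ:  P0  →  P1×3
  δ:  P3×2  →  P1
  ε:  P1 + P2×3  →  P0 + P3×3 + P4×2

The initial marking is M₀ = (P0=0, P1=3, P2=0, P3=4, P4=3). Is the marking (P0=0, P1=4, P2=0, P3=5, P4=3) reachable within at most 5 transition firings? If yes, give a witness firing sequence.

depth 0: 1 marking
depth 1: 2 markings reached so far
depth 2: 3 markings reached so far
depth 3: 3 markings reached so far
(frontier empty at depth 3; search complete)
target is not among the 3 markings reachable within 5 steps

NO — not reachable within 5 firings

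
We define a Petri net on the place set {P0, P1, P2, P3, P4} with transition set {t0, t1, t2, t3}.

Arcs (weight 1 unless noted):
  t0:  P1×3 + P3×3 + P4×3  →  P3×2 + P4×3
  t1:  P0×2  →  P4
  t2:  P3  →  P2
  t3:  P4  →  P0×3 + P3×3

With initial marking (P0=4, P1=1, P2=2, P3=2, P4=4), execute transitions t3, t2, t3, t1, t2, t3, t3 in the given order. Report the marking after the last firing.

step 1: fire t3:  (P0=4, P1=1, P2=2, P3=2, P4=4) → (P0=7, P1=1, P2=2, P3=5, P4=3)
step 2: fire t2:  (P0=7, P1=1, P2=2, P3=5, P4=3) → (P0=7, P1=1, P2=3, P3=4, P4=3)
step 3: fire t3:  (P0=7, P1=1, P2=3, P3=4, P4=3) → (P0=10, P1=1, P2=3, P3=7, P4=2)
step 4: fire t1:  (P0=10, P1=1, P2=3, P3=7, P4=2) → (P0=8, P1=1, P2=3, P3=7, P4=3)
step 5: fire t2:  (P0=8, P1=1, P2=3, P3=7, P4=3) → (P0=8, P1=1, P2=4, P3=6, P4=3)
step 6: fire t3:  (P0=8, P1=1, P2=4, P3=6, P4=3) → (P0=11, P1=1, P2=4, P3=9, P4=2)
step 7: fire t3:  (P0=11, P1=1, P2=4, P3=9, P4=2) → (P0=14, P1=1, P2=4, P3=12, P4=1)

(P0=14, P1=1, P2=4, P3=12, P4=1)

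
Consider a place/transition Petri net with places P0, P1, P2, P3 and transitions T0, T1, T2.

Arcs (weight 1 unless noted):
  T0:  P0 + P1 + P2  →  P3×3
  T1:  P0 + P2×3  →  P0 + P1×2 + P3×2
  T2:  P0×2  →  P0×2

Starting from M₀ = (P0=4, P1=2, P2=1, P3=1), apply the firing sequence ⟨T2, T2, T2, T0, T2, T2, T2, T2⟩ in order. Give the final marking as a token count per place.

step 1: fire T2:  (P0=4, P1=2, P2=1, P3=1) → (P0=4, P1=2, P2=1, P3=1)
step 2: fire T2:  (P0=4, P1=2, P2=1, P3=1) → (P0=4, P1=2, P2=1, P3=1)
step 3: fire T2:  (P0=4, P1=2, P2=1, P3=1) → (P0=4, P1=2, P2=1, P3=1)
step 4: fire T0:  (P0=4, P1=2, P2=1, P3=1) → (P0=3, P1=1, P2=0, P3=4)
step 5: fire T2:  (P0=3, P1=1, P2=0, P3=4) → (P0=3, P1=1, P2=0, P3=4)
step 6: fire T2:  (P0=3, P1=1, P2=0, P3=4) → (P0=3, P1=1, P2=0, P3=4)
step 7: fire T2:  (P0=3, P1=1, P2=0, P3=4) → (P0=3, P1=1, P2=0, P3=4)
step 8: fire T2:  (P0=3, P1=1, P2=0, P3=4) → (P0=3, P1=1, P2=0, P3=4)

(P0=3, P1=1, P2=0, P3=4)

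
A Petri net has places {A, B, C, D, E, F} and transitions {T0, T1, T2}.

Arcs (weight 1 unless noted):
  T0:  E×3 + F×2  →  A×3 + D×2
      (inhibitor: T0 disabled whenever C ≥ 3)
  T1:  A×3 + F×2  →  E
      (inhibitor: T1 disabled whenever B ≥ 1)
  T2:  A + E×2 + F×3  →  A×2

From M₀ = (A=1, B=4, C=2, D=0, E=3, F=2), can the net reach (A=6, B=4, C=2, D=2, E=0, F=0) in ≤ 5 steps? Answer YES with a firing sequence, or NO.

depth 0: 1 marking
depth 1: 2 markings reached so far
depth 2: 2 markings reached so far
(frontier empty at depth 2; search complete)
target is not among the 2 markings reachable within 5 steps

NO — not reachable within 5 firings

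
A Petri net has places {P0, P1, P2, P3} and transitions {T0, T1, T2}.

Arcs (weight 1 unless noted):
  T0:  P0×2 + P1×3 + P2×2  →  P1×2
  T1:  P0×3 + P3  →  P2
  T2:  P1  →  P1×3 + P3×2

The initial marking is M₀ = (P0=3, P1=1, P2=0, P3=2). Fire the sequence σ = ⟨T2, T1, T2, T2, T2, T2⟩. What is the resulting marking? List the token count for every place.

(P0=0, P1=11, P2=1, P3=11)

step 1: fire T2:  (P0=3, P1=1, P2=0, P3=2) → (P0=3, P1=3, P2=0, P3=4)
step 2: fire T1:  (P0=3, P1=3, P2=0, P3=4) → (P0=0, P1=3, P2=1, P3=3)
step 3: fire T2:  (P0=0, P1=3, P2=1, P3=3) → (P0=0, P1=5, P2=1, P3=5)
step 4: fire T2:  (P0=0, P1=5, P2=1, P3=5) → (P0=0, P1=7, P2=1, P3=7)
step 5: fire T2:  (P0=0, P1=7, P2=1, P3=7) → (P0=0, P1=9, P2=1, P3=9)
step 6: fire T2:  (P0=0, P1=9, P2=1, P3=9) → (P0=0, P1=11, P2=1, P3=11)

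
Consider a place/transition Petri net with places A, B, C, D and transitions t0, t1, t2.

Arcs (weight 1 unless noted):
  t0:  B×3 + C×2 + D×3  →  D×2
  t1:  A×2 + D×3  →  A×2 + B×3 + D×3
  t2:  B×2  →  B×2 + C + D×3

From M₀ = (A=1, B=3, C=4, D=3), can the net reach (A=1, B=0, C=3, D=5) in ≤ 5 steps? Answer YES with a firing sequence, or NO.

YES — reachable via ⟨t2, t0⟩ (2 firings)

step 1: fire t2:  (A=1, B=3, C=4, D=3) → (A=1, B=3, C=5, D=6)
step 2: fire t0:  (A=1, B=3, C=5, D=6) → (A=1, B=0, C=3, D=5)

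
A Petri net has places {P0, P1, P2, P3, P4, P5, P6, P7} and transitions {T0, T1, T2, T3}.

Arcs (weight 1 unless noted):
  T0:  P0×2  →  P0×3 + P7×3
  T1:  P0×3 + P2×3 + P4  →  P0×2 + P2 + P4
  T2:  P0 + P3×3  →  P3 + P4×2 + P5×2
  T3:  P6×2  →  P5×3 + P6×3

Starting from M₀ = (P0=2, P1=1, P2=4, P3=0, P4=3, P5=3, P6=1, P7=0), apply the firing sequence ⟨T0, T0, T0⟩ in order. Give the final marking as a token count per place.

(P0=5, P1=1, P2=4, P3=0, P4=3, P5=3, P6=1, P7=9)

step 1: fire T0:  (P0=2, P1=1, P2=4, P3=0, P4=3, P5=3, P6=1, P7=0) → (P0=3, P1=1, P2=4, P3=0, P4=3, P5=3, P6=1, P7=3)
step 2: fire T0:  (P0=3, P1=1, P2=4, P3=0, P4=3, P5=3, P6=1, P7=3) → (P0=4, P1=1, P2=4, P3=0, P4=3, P5=3, P6=1, P7=6)
step 3: fire T0:  (P0=4, P1=1, P2=4, P3=0, P4=3, P5=3, P6=1, P7=6) → (P0=5, P1=1, P2=4, P3=0, P4=3, P5=3, P6=1, P7=9)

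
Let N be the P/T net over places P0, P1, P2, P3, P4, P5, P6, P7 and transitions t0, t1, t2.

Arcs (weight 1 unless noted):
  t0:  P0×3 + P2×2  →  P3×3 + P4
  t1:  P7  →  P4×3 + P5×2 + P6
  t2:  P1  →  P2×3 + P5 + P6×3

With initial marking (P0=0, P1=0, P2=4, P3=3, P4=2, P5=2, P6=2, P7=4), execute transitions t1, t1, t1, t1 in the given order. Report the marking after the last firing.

(P0=0, P1=0, P2=4, P3=3, P4=14, P5=10, P6=6, P7=0)

step 1: fire t1:  (P0=0, P1=0, P2=4, P3=3, P4=2, P5=2, P6=2, P7=4) → (P0=0, P1=0, P2=4, P3=3, P4=5, P5=4, P6=3, P7=3)
step 2: fire t1:  (P0=0, P1=0, P2=4, P3=3, P4=5, P5=4, P6=3, P7=3) → (P0=0, P1=0, P2=4, P3=3, P4=8, P5=6, P6=4, P7=2)
step 3: fire t1:  (P0=0, P1=0, P2=4, P3=3, P4=8, P5=6, P6=4, P7=2) → (P0=0, P1=0, P2=4, P3=3, P4=11, P5=8, P6=5, P7=1)
step 4: fire t1:  (P0=0, P1=0, P2=4, P3=3, P4=11, P5=8, P6=5, P7=1) → (P0=0, P1=0, P2=4, P3=3, P4=14, P5=10, P6=6, P7=0)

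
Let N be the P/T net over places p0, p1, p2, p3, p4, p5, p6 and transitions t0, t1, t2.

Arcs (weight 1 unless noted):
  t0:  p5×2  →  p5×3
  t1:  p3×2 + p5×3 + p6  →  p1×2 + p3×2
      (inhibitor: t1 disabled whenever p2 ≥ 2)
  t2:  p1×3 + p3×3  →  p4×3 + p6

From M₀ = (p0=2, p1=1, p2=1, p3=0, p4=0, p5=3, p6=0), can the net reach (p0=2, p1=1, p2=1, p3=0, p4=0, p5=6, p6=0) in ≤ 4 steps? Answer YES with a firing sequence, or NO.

step 1: fire t0:  (p0=2, p1=1, p2=1, p3=0, p4=0, p5=3, p6=0) → (p0=2, p1=1, p2=1, p3=0, p4=0, p5=4, p6=0)
step 2: fire t0:  (p0=2, p1=1, p2=1, p3=0, p4=0, p5=4, p6=0) → (p0=2, p1=1, p2=1, p3=0, p4=0, p5=5, p6=0)
step 3: fire t0:  (p0=2, p1=1, p2=1, p3=0, p4=0, p5=5, p6=0) → (p0=2, p1=1, p2=1, p3=0, p4=0, p5=6, p6=0)

YES — reachable via ⟨t0, t0, t0⟩ (3 firings)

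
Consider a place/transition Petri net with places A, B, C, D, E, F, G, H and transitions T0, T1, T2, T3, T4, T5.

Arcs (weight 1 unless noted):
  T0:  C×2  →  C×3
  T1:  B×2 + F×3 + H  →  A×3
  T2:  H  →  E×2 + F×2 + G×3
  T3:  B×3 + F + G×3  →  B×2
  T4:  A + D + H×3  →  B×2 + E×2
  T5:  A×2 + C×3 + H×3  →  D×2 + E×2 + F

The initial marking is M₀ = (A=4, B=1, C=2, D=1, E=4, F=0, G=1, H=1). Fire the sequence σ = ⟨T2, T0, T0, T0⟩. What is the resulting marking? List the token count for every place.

step 1: fire T2:  (A=4, B=1, C=2, D=1, E=4, F=0, G=1, H=1) → (A=4, B=1, C=2, D=1, E=6, F=2, G=4, H=0)
step 2: fire T0:  (A=4, B=1, C=2, D=1, E=6, F=2, G=4, H=0) → (A=4, B=1, C=3, D=1, E=6, F=2, G=4, H=0)
step 3: fire T0:  (A=4, B=1, C=3, D=1, E=6, F=2, G=4, H=0) → (A=4, B=1, C=4, D=1, E=6, F=2, G=4, H=0)
step 4: fire T0:  (A=4, B=1, C=4, D=1, E=6, F=2, G=4, H=0) → (A=4, B=1, C=5, D=1, E=6, F=2, G=4, H=0)

(A=4, B=1, C=5, D=1, E=6, F=2, G=4, H=0)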